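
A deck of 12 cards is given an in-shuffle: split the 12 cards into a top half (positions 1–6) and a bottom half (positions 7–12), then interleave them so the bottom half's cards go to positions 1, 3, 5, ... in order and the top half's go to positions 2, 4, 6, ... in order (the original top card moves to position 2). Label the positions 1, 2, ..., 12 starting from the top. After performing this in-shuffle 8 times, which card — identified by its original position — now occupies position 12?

10

Work backwards from position 12, undoing one in-shuffle at a time:
12 ← 6 ← 3 ← 8 ← 4 ← 2 ← 1 ← 7 ← 10
So the card now at position 12 started at position 10.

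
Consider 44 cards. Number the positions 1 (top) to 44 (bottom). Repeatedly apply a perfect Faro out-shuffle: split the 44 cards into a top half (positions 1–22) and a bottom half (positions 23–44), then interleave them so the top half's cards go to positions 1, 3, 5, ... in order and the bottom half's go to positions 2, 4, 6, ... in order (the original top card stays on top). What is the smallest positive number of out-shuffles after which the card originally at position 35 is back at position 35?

14

Follow position 35 under repeated out-shuffles:
35 → 26 → 8 → 15 → 29 → 14 → 27 → 10 → 19 → 37 → 30 → 16 → 31 → 18 → 35
It first returns after 14 out-shuffles.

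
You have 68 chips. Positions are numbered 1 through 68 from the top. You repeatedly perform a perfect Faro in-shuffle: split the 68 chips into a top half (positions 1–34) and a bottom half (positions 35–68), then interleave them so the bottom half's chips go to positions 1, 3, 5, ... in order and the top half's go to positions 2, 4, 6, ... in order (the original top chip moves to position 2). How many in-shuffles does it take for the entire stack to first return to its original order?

The in-shuffle permutes the 68 positions with cycle lengths [2, 11, 11, 22, 22].
Every chip is home exactly when every cycle has completed a whole number of laps, i.e. after lcm(2, 11, 22) = 22 in-shuffles.

22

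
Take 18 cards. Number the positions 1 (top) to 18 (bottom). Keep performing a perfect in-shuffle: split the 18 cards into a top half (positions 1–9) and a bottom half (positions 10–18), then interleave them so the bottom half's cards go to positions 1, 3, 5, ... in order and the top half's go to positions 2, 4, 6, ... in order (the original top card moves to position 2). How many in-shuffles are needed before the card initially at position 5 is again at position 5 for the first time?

18

Follow position 5 under repeated in-shuffles:
5 → 10 → 1 → 2 → 4 → 8 → 16 → 13 → 7 → 14 → 9 → 18 → 17 → 15 → 11 → 3 → 6 → 12 → 5
It first returns after 18 in-shuffles.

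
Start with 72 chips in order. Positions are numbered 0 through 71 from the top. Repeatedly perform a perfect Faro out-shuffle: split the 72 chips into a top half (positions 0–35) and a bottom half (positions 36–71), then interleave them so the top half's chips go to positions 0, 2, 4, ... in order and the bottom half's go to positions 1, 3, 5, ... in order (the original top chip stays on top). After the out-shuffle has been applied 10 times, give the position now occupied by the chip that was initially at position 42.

Track the chip's position through each out-shuffle:
42 → 13 → 26 → 52 → 33 → 66 → 61 → 51 → 31 → 62 → 53

53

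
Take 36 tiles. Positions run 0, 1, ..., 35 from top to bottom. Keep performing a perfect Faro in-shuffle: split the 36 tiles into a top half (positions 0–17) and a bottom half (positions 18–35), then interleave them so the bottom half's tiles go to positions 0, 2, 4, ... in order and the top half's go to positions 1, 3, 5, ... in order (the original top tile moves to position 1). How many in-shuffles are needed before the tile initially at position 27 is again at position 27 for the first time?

Follow position 27 under repeated in-shuffles:
27 → 18 → 0 → 1 → 3 → 7 → 15 → 31 → ... → 27 (length 36)
It first returns after 36 in-shuffles.

36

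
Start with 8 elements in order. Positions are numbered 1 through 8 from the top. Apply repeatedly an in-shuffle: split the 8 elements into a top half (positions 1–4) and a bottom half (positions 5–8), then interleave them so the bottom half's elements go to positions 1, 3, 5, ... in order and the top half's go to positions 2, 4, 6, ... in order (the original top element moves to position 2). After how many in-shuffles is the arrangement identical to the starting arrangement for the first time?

The in-shuffle permutes the 8 positions with cycle lengths [2, 6].
Every element is home exactly when every cycle has completed a whole number of laps, i.e. after lcm(2, 6) = 6 in-shuffles.

6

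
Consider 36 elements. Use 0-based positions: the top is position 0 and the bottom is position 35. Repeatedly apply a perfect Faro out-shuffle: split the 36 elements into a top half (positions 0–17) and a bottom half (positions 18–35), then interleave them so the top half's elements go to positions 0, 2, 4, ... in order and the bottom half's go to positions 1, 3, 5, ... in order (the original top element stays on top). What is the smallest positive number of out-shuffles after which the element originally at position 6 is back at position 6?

Follow position 6 under repeated out-shuffles:
6 → 12 → 24 → 13 → 26 → 17 → 34 → 33 → 31 → 27 → 19 → 3 → 6
It first returns after 12 out-shuffles.

12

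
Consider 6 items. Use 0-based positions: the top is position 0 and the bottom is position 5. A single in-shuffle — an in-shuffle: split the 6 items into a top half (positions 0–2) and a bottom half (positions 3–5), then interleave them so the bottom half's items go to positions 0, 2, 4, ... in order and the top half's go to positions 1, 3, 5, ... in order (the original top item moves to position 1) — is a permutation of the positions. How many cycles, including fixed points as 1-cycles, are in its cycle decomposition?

2

Trace each unvisited position around until it returns:
(0 1 3) (2 5 4)
2 cycles in total.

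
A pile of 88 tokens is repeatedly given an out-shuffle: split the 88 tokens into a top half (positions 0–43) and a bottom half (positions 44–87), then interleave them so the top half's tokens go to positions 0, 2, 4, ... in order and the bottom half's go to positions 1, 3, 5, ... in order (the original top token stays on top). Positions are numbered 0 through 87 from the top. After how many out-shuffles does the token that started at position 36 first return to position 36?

28

Follow position 36 under repeated out-shuffles:
36 → 72 → 57 → 27 → 54 → 21 → 42 → 84 → ... → 36 (length 28)
It first returns after 28 out-shuffles.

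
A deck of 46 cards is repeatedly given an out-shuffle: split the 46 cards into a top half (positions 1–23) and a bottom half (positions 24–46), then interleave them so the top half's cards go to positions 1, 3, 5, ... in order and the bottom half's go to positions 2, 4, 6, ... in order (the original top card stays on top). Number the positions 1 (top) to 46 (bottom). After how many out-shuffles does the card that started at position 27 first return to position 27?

12

Follow position 27 under repeated out-shuffles:
27 → 8 → 15 → 29 → 12 → 23 → 45 → 44 → 42 → 38 → 30 → 14 → 27
It first returns after 12 out-shuffles.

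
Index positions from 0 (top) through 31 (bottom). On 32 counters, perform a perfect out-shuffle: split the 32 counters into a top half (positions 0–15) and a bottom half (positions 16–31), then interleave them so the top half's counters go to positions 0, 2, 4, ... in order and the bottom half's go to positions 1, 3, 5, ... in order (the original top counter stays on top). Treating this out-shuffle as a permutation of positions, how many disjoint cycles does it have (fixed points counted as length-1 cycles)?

8

Trace each unvisited position around until it returns:
(0) (1 2 4 8 16) (3 6 12 24 17) (5 10 20 9 18) (7 14 28 25 19) (11 22 13 26 21) (15 30 29 27 23) (31)
8 cycles in total.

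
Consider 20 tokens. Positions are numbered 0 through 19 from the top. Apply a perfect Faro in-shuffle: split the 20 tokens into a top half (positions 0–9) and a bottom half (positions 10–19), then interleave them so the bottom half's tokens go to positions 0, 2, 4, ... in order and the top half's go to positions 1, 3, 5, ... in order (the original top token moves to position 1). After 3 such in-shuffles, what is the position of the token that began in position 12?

Track the token's position through each in-shuffle:
12 → 4 → 9 → 19

19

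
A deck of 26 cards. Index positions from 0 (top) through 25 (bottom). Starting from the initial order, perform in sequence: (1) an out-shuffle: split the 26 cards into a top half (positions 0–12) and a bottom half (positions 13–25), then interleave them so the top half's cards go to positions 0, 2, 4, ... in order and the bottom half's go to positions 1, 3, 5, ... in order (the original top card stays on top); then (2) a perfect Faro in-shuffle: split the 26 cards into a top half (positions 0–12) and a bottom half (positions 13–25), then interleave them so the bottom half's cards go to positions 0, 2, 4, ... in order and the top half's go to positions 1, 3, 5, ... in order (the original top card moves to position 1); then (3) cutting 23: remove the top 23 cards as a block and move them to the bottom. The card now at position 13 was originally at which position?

Undo the operations in reverse order, starting from position 13:
  undo op 3 (cut 23): 13 ← 10
  undo op 2 (in-shuffle, from bottom half): 10 ← 18
  undo op 1 (out-shuffle, from top half): 18 ← 9
So the card at position 13 came from original position 9.

9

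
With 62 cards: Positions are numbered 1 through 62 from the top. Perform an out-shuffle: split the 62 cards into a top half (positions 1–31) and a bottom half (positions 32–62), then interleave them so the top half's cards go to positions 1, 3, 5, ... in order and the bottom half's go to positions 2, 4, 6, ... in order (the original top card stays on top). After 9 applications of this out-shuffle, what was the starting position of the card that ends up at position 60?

6

Work backwards from position 60, undoing one out-shuffle at a time:
60 ← 61 ← 31 ← 16 ← 39 ← 20 ← 41 ← 21 ← 11 ← 6
So the card now at position 60 started at position 6.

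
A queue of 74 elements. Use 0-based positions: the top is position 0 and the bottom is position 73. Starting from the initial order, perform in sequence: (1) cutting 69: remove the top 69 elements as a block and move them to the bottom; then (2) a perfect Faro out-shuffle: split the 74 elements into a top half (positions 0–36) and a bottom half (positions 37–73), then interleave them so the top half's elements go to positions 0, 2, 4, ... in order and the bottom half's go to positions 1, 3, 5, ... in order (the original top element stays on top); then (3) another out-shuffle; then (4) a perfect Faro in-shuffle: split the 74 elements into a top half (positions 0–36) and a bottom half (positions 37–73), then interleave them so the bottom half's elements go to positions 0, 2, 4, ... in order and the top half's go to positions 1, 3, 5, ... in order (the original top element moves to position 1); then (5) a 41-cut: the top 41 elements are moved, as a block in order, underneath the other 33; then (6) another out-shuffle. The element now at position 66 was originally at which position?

Undo the operations in reverse order, starting from position 66:
  undo op 6 (out-shuffle, from top half): 66 ← 33
  undo op 5 (cut 41): 33 ← 0
  undo op 4 (in-shuffle, from bottom half): 0 ← 37
  undo op 3 (out-shuffle, from bottom half): 37 ← 55
  undo op 2 (out-shuffle, from bottom half): 55 ← 64
  undo op 1 (cut 69): 64 ← 59
So the element at position 66 came from original position 59.

59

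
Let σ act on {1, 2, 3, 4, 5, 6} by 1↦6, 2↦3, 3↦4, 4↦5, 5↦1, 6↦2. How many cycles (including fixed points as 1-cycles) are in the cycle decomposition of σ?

1

Cycle decomposition: (1 6 2 3 4 5).
1 cycle.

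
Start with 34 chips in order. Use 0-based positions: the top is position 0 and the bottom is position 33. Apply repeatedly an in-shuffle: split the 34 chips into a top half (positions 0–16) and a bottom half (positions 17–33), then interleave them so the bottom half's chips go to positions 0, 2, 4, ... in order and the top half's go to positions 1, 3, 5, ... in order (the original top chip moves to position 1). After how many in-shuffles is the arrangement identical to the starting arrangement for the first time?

The in-shuffle permutes the 34 positions with cycle lengths [3, 3, 4, 12, 12].
Every chip is home exactly when every cycle has completed a whole number of laps, i.e. after lcm(3, 4, 12) = 12 in-shuffles.

12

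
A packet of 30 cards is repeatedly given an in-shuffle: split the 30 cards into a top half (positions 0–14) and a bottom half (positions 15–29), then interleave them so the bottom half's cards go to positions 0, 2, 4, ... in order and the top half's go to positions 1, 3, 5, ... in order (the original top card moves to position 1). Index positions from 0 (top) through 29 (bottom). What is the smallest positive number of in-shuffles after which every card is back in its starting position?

5

The in-shuffle permutes the 30 positions with cycle lengths [5, 5, 5, 5, 5, 5].
Every card is home exactly when every cycle has completed a whole number of laps, i.e. after lcm(5) = 5 in-shuffles.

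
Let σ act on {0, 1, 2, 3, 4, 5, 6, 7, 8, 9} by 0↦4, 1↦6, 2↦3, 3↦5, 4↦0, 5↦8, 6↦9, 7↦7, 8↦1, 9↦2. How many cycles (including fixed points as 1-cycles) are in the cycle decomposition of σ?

Cycle decomposition: (0 4) (1 6 9 2 3 5 8) (7).
3 cycles.

3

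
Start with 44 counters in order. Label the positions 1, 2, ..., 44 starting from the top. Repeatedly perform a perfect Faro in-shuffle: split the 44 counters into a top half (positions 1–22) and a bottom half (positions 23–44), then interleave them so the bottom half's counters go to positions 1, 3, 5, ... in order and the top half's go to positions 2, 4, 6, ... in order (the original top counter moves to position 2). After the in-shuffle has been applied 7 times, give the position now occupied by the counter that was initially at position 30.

15

Track the counter's position through each in-shuffle:
30 → 15 → 30 → 15 → 30 → 15 → 30 → 15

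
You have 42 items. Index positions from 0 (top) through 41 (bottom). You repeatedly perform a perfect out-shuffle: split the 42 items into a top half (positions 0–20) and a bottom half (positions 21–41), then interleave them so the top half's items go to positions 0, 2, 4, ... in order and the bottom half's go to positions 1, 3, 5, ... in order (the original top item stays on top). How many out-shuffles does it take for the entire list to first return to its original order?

The out-shuffle permutes the 42 positions with cycle lengths [1, 1, 20, 20].
Every item is home exactly when every cycle has completed a whole number of laps, i.e. after lcm(1, 20) = 20 out-shuffles.

20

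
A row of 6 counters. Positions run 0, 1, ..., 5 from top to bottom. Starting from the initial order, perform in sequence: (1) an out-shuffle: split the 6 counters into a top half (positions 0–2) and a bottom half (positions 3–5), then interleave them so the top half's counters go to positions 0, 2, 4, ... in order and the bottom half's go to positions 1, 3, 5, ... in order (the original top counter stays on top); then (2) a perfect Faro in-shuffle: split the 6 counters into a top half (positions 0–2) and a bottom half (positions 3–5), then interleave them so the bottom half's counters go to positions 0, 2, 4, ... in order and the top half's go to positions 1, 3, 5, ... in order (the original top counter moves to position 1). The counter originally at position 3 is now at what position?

Track the counter from position 3 forward through each operation:
  after op 1 (out-shuffle): 3 → 1
  after op 2 (in-shuffle): 1 → 3

3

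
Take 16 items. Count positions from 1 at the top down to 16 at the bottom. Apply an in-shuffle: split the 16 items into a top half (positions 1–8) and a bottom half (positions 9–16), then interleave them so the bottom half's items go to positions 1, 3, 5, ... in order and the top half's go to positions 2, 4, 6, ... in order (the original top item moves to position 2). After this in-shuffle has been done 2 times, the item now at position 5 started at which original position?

14

Work backwards from position 5, undoing one in-shuffle at a time:
5 ← 11 ← 14
So the item now at position 5 started at position 14.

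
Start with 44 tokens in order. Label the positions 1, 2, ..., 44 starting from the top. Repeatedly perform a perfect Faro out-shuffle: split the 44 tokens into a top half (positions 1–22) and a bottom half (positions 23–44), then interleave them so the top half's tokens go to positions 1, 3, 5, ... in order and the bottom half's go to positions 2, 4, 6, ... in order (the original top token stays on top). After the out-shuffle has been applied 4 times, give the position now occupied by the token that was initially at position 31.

Track the token's position through each out-shuffle:
31 → 18 → 35 → 26 → 8

8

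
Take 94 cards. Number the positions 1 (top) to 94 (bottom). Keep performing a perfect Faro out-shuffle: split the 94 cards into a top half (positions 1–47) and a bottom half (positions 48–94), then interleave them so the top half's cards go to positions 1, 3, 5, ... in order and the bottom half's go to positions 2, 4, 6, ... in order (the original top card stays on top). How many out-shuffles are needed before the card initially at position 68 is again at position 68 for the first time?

10

Follow position 68 under repeated out-shuffles:
68 → 42 → 83 → 72 → 50 → 6 → 11 → 21 → 41 → 81 → 68
It first returns after 10 out-shuffles.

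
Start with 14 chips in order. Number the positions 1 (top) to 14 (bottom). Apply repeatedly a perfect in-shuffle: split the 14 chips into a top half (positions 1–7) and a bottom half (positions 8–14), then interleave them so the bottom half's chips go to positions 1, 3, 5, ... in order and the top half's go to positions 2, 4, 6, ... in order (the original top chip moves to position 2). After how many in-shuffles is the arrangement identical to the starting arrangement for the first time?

The in-shuffle permutes the 14 positions with cycle lengths [2, 4, 4, 4].
Every chip is home exactly when every cycle has completed a whole number of laps, i.e. after lcm(2, 4) = 4 in-shuffles.

4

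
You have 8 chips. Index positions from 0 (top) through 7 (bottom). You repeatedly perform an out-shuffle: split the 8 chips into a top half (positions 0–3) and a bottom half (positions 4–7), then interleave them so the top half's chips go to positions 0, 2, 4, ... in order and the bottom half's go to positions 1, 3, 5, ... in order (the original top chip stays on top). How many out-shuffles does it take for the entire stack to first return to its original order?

The out-shuffle permutes the 8 positions with cycle lengths [1, 1, 3, 3].
Every chip is home exactly when every cycle has completed a whole number of laps, i.e. after lcm(1, 3) = 3 out-shuffles.

3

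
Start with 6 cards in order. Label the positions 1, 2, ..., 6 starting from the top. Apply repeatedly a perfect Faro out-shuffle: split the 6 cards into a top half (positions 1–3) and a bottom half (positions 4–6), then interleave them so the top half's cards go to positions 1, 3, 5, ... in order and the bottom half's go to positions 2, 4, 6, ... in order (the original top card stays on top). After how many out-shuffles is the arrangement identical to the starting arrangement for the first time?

The out-shuffle permutes the 6 positions with cycle lengths [1, 1, 4].
Every card is home exactly when every cycle has completed a whole number of laps, i.e. after lcm(1, 4) = 4 out-shuffles.

4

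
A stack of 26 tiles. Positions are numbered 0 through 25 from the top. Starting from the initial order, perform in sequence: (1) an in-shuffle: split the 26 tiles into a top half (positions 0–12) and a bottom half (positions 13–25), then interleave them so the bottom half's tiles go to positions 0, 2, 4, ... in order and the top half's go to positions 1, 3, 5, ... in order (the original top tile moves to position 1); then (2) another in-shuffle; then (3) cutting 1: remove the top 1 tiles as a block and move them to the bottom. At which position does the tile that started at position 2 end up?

10

Track the tile from position 2 forward through each operation:
  after op 1 (in-shuffle): 2 → 5
  after op 2 (in-shuffle): 5 → 11
  after op 3 (cut 1): 11 → 10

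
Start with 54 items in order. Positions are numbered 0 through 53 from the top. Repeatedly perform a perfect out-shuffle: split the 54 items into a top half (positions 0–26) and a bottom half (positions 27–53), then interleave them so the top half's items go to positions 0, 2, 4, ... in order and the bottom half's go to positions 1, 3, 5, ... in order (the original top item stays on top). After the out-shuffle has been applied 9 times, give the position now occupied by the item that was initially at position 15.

Track the item's position through each out-shuffle:
15 → 30 → 7 → 14 → 28 → 3 → 6 → 12 → 24 → 48

48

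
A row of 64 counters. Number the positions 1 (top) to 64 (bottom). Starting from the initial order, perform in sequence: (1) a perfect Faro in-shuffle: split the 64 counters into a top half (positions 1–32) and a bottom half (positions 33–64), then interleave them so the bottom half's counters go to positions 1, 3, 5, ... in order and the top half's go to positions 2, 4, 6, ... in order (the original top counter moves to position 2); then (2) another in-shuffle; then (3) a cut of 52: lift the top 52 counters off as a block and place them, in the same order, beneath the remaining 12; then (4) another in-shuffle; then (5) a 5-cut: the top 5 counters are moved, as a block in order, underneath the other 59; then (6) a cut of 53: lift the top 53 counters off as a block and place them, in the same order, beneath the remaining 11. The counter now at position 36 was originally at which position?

Undo the operations in reverse order, starting from position 36:
  undo op 6 (cut 53): 36 ← 25
  undo op 5 (cut 5): 25 ← 30
  undo op 4 (in-shuffle, from top half): 30 ← 15
  undo op 3 (cut 52): 15 ← 3
  undo op 2 (in-shuffle, from bottom half): 3 ← 34
  undo op 1 (in-shuffle, from top half): 34 ← 17
So the counter at position 36 came from original position 17.

17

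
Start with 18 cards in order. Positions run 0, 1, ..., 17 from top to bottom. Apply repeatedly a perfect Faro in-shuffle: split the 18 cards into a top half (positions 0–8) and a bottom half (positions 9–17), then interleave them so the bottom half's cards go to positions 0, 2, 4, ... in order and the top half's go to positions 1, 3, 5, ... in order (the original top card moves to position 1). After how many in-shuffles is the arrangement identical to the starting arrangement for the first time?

18

The in-shuffle permutes the 18 positions with cycle lengths [18].
Every card is home exactly when every cycle has completed a whole number of laps, i.e. after lcm(18) = 18 in-shuffles.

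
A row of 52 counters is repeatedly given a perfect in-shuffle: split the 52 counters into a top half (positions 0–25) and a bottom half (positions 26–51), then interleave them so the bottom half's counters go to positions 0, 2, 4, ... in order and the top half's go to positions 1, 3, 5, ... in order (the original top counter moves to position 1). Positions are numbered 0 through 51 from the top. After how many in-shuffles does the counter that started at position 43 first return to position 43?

52

Follow position 43 under repeated in-shuffles:
43 → 34 → 16 → 33 → 14 → 29 → 6 → 13 → ... → 43 (length 52)
It first returns after 52 in-shuffles.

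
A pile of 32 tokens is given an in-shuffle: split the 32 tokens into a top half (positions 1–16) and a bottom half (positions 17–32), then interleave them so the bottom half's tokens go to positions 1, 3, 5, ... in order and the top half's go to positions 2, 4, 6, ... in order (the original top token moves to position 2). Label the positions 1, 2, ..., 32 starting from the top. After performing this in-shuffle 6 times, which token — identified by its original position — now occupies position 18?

Work backwards from position 18, undoing one in-shuffle at a time:
18 ← 9 ← 21 ← 27 ← 30 ← 15 ← 24
So the token now at position 18 started at position 24.

24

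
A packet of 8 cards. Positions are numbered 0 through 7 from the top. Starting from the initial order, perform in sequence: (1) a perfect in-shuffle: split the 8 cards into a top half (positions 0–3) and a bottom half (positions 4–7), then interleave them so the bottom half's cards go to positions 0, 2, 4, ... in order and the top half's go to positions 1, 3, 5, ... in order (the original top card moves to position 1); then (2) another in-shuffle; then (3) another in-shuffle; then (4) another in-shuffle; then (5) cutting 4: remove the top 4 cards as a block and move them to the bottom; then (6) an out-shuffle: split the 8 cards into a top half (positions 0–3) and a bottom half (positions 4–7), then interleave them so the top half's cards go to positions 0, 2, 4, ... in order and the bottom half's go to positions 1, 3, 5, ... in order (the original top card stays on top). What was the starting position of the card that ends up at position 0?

1

Undo the operations in reverse order, starting from position 0:
  undo op 6 (out-shuffle, from top half): 0 ← 0
  undo op 5 (cut 4): 0 ← 4
  undo op 4 (in-shuffle, from bottom half): 4 ← 6
  undo op 3 (in-shuffle, from bottom half): 6 ← 7
  undo op 2 (in-shuffle, from top half): 7 ← 3
  undo op 1 (in-shuffle, from top half): 3 ← 1
So the card at position 0 came from original position 1.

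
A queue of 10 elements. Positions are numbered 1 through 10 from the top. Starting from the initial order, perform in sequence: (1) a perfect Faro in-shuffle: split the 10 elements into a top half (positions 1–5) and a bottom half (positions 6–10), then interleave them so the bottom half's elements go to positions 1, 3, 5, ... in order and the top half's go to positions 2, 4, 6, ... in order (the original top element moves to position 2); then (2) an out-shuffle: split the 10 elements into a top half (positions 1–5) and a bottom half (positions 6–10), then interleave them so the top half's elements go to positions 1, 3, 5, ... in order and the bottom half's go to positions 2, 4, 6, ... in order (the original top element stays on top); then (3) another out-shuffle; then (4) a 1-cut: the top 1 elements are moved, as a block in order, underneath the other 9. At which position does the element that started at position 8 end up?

7

Track the element from position 8 forward through each operation:
  after op 1 (in-shuffle): 8 → 5
  after op 2 (out-shuffle): 5 → 9
  after op 3 (out-shuffle): 9 → 8
  after op 4 (cut 1): 8 → 7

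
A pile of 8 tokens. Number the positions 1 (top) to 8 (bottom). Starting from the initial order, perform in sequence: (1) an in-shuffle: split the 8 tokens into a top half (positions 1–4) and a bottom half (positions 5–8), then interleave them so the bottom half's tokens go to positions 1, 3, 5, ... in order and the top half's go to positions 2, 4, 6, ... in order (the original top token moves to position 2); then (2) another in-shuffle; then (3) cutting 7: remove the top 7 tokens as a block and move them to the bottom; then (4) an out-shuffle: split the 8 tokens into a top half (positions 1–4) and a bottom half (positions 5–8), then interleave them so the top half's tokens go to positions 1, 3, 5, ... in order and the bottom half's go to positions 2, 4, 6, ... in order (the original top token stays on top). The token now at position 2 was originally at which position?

1

Undo the operations in reverse order, starting from position 2:
  undo op 4 (out-shuffle, from bottom half): 2 ← 5
  undo op 3 (cut 7): 5 ← 4
  undo op 2 (in-shuffle, from top half): 4 ← 2
  undo op 1 (in-shuffle, from top half): 2 ← 1
So the token at position 2 came from original position 1.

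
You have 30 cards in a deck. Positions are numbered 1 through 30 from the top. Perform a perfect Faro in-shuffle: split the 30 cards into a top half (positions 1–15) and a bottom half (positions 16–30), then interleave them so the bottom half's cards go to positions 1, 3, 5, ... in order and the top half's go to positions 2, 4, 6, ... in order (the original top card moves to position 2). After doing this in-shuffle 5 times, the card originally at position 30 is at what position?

30

Track the card's position through each in-shuffle:
30 → 29 → 27 → 23 → 15 → 30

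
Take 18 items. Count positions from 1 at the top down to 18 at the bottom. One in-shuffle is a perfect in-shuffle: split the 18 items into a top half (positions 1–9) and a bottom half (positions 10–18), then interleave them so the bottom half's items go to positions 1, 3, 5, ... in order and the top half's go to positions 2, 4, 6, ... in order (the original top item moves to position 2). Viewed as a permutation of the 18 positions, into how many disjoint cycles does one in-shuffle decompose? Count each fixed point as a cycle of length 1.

Trace each unvisited position around until it returns:
(1 2 4 8 16 13 ... len 18)
1 cycle in total.

1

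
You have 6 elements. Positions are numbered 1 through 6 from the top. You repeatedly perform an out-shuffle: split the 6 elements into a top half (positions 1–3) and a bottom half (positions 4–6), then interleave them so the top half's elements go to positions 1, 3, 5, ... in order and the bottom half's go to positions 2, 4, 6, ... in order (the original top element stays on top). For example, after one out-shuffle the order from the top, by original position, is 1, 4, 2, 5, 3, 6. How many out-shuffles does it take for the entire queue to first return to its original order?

The out-shuffle permutes the 6 positions with cycle lengths [1, 1, 4].
Every element is home exactly when every cycle has completed a whole number of laps, i.e. after lcm(1, 4) = 4 out-shuffles.

4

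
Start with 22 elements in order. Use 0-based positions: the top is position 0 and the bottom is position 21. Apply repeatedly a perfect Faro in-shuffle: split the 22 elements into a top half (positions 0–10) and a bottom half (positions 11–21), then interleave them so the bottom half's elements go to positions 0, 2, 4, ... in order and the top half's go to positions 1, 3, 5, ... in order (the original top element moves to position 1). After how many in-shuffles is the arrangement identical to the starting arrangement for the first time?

11

The in-shuffle permutes the 22 positions with cycle lengths [11, 11].
Every element is home exactly when every cycle has completed a whole number of laps, i.e. after lcm(11) = 11 in-shuffles.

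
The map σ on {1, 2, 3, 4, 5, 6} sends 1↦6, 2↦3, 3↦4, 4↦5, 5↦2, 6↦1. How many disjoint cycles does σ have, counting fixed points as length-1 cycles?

Cycle decomposition: (1 6) (2 3 4 5).
2 cycles.

2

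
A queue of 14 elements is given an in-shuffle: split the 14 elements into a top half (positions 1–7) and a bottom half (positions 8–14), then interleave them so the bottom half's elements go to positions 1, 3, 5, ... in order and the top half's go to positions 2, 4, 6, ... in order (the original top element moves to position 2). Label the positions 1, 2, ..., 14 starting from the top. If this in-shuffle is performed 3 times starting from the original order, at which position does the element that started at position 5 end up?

Track the element's position through each in-shuffle:
5 → 10 → 5 → 10

10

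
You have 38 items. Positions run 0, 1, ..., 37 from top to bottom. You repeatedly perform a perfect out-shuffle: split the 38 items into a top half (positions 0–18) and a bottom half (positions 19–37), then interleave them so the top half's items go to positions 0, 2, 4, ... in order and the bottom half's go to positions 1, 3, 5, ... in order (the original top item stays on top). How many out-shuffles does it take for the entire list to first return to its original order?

The out-shuffle permutes the 38 positions with cycle lengths [1, 1, 36].
Every item is home exactly when every cycle has completed a whole number of laps, i.e. after lcm(1, 36) = 36 out-shuffles.

36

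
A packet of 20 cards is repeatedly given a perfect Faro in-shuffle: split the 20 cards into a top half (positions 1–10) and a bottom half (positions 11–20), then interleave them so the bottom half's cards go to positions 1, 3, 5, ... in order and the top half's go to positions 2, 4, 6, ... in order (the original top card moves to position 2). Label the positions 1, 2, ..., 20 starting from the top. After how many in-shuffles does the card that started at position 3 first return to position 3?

Follow position 3 under repeated in-shuffles:
3 → 6 → 12 → 3
It first returns after 3 in-shuffles.

3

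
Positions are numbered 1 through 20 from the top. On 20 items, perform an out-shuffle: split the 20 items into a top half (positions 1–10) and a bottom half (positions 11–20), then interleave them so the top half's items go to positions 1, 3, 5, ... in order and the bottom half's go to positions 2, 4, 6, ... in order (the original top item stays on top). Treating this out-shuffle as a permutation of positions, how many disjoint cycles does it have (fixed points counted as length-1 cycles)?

3

Trace each unvisited position around until it returns:
(1) (2 3 5 9 17 14 ... len 18) (20)
3 cycles in total.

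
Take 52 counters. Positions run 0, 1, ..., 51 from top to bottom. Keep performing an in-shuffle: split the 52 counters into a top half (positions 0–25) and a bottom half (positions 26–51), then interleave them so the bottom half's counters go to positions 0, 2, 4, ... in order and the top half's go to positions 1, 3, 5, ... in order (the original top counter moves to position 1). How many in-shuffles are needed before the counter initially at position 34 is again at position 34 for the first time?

52

Follow position 34 under repeated in-shuffles:
34 → 16 → 33 → 14 → 29 → 6 → 13 → 27 → ... → 34 (length 52)
It first returns after 52 in-shuffles.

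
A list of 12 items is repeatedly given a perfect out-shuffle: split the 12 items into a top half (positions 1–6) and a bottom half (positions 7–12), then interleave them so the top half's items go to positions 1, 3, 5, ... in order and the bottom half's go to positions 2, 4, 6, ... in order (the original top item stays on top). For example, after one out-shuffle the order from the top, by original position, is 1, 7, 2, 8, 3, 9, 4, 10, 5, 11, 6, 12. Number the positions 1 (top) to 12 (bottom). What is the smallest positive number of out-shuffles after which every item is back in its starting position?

10

The out-shuffle permutes the 12 positions with cycle lengths [1, 1, 10].
Every item is home exactly when every cycle has completed a whole number of laps, i.e. after lcm(1, 10) = 10 out-shuffles.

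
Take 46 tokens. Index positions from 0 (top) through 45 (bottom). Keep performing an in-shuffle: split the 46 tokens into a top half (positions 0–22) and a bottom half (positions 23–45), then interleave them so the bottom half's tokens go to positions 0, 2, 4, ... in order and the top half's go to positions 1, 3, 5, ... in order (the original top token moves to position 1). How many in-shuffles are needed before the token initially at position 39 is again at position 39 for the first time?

23

Follow position 39 under repeated in-shuffles:
39 → 32 → 18 → 37 → 28 → 10 → 21 → 43 → ... → 39 (length 23)
It first returns after 23 in-shuffles.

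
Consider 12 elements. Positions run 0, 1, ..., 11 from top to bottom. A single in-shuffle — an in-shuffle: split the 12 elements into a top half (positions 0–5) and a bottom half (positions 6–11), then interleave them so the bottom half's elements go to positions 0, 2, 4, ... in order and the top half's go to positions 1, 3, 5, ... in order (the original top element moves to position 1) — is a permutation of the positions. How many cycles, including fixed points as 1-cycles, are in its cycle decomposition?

Trace each unvisited position around until it returns:
(0 1 3 7 2 5 ... len 12)
1 cycle in total.

1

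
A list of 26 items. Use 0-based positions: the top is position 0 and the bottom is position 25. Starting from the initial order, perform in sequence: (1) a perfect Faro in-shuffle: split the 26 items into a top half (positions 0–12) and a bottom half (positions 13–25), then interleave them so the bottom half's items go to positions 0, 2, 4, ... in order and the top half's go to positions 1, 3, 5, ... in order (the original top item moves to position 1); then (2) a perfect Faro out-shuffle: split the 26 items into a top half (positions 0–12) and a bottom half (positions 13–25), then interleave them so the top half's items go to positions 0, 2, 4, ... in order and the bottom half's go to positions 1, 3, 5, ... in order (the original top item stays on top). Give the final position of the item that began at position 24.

Track the item from position 24 forward through each operation:
  after op 1 (in-shuffle): 24 → 22
  after op 2 (out-shuffle): 22 → 19

19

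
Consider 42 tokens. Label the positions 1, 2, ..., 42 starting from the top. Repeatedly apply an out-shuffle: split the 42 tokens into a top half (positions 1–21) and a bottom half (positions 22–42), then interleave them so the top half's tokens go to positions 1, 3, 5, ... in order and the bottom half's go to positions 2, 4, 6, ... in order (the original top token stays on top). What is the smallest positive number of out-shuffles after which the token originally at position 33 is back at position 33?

Follow position 33 under repeated out-shuffles:
33 → 24 → 6 → 11 → 21 → 41 → 40 → 38 → 34 → 26 → 10 → 19 → 37 → 32 → 22 → 2 → 3 → 5 → 9 → 17 → 33
It first returns after 20 out-shuffles.

20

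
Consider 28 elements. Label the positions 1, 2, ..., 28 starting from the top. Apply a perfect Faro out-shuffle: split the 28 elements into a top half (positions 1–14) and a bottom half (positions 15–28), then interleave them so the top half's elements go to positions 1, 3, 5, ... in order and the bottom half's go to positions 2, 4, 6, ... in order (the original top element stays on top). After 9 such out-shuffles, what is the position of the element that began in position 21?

8

Track the element's position through each out-shuffle:
21 → 14 → 27 → 26 → 24 → 20 → 12 → 23 → 18 → 8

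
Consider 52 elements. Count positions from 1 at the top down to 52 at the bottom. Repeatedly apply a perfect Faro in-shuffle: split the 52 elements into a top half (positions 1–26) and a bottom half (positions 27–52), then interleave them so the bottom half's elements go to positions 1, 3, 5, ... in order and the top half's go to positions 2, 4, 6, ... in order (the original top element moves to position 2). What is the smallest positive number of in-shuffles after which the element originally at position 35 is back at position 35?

Follow position 35 under repeated in-shuffles:
35 → 17 → 34 → 15 → 30 → 7 → 14 → 28 → ... → 35 (length 52)
It first returns after 52 in-shuffles.

52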